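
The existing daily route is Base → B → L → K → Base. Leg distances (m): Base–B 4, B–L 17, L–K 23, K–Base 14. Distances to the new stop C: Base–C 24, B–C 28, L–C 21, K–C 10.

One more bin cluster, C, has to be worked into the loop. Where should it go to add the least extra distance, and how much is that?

Adding 8 m by placing C on the L–K leg.

Insertion cost between consecutive stops i–j is d(i,C) + d(C,j) − d(i,j):
  between Base and B: 24 + 28 − 4 = 48
  between B and L: 28 + 21 − 17 = 32
  between L and K: 21 + 10 − 23 = 8
  between K and Base: 10 + 24 − 14 = 20
Cheapest insertion is between L and K, adding 8.
New total = 58 + 8 = 66.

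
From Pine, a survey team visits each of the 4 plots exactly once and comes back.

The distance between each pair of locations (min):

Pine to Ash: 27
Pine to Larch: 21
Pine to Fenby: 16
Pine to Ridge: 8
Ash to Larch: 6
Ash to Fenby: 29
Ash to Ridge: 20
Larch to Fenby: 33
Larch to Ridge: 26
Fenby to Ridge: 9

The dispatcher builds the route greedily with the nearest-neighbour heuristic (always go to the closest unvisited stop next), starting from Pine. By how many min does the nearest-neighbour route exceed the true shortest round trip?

The nearest-neighbour route is 1 min longer than optimal.

From Pine: Ridge=8, Fenby=16, Larch=21, Ash=27 → choose Ridge (8).
From Ridge: Fenby=9, Ash=20, Larch=26 → choose Fenby (9).
From Fenby: Ash=29, Larch=33 → choose Ash (29).
From Ash: Larch=6 → choose Larch (6).
NN route Pine → Ridge → Fenby → Ash → Larch → Pine costs 73.
Optimal: Pine → Larch → Ash → Ridge → Fenby → Pine costs 72 (by enumerating all 12 distinct tours).
Excess = 73 − 72 = 1.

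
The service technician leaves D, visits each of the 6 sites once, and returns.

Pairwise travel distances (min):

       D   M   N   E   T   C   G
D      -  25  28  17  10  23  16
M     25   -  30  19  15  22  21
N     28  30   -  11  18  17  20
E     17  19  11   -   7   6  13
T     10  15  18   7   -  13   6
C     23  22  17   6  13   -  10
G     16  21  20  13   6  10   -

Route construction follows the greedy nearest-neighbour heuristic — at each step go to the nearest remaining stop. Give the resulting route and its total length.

Nearest-neighbour total = 98 min; route D → T → G → C → E → N → M → D.

From D: distances to unvisited — T=10, G=16, E=17, C=23, M=25, N=28. Nearest is T (10).
From T: distances to unvisited — G=6, E=7, C=13, M=15, N=18. Nearest is G (6).
From G: distances to unvisited — C=10, E=13, N=20, M=21. Nearest is C (10).
From C: distances to unvisited — E=6, N=17, M=22. Nearest is E (6).
From E: distances to unvisited — N=11, M=19. Nearest is N (11).
From N: distances to unvisited — M=30. Nearest is M (30).
Return M→D: 25.
Total = 10 + 6 + 10 + 6 + 11 + 30 + 25 = 98.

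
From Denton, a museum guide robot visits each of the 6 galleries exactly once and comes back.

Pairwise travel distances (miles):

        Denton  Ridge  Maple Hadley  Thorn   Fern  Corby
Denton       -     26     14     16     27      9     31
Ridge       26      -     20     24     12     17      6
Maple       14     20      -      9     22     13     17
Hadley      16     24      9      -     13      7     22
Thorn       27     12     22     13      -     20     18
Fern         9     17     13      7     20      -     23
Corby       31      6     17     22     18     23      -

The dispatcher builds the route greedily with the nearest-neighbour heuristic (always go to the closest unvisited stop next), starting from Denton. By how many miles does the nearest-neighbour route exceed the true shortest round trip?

9 miles longer than the optimal tour.

From Denton: Fern=9, Maple=14, Hadley=16, Ridge=26, Thorn=27, Corby=31 → choose Fern (9).
From Fern: Hadley=7, Maple=13, Ridge=17, Thorn=20, Corby=23 → choose Hadley (7).
From Hadley: Maple=9, Thorn=13, Corby=22, Ridge=24 → choose Maple (9).
From Maple: Corby=17, Ridge=20, Thorn=22 → choose Corby (17).
From Corby: Ridge=6, Thorn=18 → choose Ridge (6).
From Ridge: Thorn=12 → choose Thorn (12).
NN route Denton → Fern → Hadley → Maple → Corby → Ridge → Thorn → Denton costs 87.
Optimal: Denton → Maple → Corby → Ridge → Thorn → Hadley → Fern → Denton costs 78 (by enumerating all 360 distinct tours).
Excess = 87 − 78 = 9.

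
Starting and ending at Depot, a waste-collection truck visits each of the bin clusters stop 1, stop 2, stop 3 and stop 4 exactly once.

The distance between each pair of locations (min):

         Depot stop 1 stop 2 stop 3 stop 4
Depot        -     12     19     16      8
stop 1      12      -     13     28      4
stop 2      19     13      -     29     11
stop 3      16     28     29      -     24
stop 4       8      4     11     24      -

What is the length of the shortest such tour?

There are 12 distinct closed tours to check (reversals are equivalent).
Depot - stop 1 - stop 2 - stop 3 - stop 4 - Depot: 12+13+29+24+8 = 86
Depot - stop 1 - stop 2 - stop 4 - stop 3 - Depot: 12+13+11+24+16 = 76
Depot - stop 1 - stop 3 - stop 2 - stop 4 - Depot: 12+28+29+11+8 = 88
Depot - stop 1 - stop 3 - stop 4 - stop 2 - Depot: 12+28+24+11+19 = 94
Depot - stop 1 - stop 4 - stop 2 - stop 3 - Depot: 12+4+11+29+16 = 72
Depot - stop 1 - stop 4 - stop 3 - stop 2 - Depot: 12+4+24+29+19 = 88
Depot - stop 2 - stop 1 - stop 3 - stop 4 - Depot: 19+13+28+24+8 = 92
Depot - stop 2 - stop 1 - stop 4 - stop 3 - Depot: 19+13+4+24+16 = 76
Depot - stop 2 - stop 3 - stop 1 - stop 4 - Depot: 19+29+28+4+8 = 88
Depot - stop 2 - stop 4 - stop 1 - stop 3 - Depot: 19+11+4+28+16 = 78
Depot - stop 3 - stop 1 - stop 2 - stop 4 - Depot: 16+28+13+11+8 = 76
Depot - stop 3 - stop 2 - stop 1 - stop 4 - Depot: 16+29+13+4+8 = 70
The minimum is 70.
One optimal route: Depot → stop 3 → stop 2 → stop 1 → stop 4 → Depot (or its reverse).

70 min — the shortest possible round trip.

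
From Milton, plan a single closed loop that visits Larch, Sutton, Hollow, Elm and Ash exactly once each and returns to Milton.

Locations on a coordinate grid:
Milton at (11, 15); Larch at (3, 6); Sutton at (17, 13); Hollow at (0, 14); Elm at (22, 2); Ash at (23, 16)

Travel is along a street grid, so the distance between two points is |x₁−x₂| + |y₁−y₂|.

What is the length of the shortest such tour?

Milton → Larch → Sutton → Hollow → Elm → Ash → Milton: 17+21+18+34+15+13 = 118
Milton → Larch → Sutton → Hollow → Ash → Elm → Milton: 17+21+18+25+15+24 = 120
Milton → Larch → Sutton → Elm → Hollow → Ash → Milton: 17+21+16+34+25+13 = 126
Milton → Larch → Sutton → Elm → Ash → Hollow → Milton: 17+21+16+15+25+12 = 106
Milton → Larch → Sutton → Ash → Hollow → Elm → Milton: 17+21+9+25+34+24 = 130
Milton → Larch → Sutton → Ash → Elm → Hollow → Milton: 17+21+9+15+34+12 = 108
Milton → Larch → Hollow → Sutton → Elm → Ash → Milton: 17+11+18+16+15+13 = 90
Milton → Larch → Hollow → Sutton → Ash → Elm → Milton: 17+11+18+9+15+24 = 94
Milton → Larch → Hollow → Elm → Sutton → Ash → Milton: 17+11+34+16+9+13 = 100
Milton → Larch → Hollow → Elm → Ash → Sutton → Milton: 17+11+34+15+9+8 = 94
Milton → Larch → Hollow → Ash → Sutton → Elm → Milton: 17+11+25+9+16+24 = 102
Milton → Larch → Hollow → Ash → Elm → Sutton → Milton: 17+11+25+15+16+8 = 92
Milton → Larch → Elm → Sutton → Hollow → Ash → Milton: 17+23+16+18+25+13 = 112
Milton → Larch → Elm → Sutton → Ash → Hollow → Milton: 17+23+16+9+25+12 = 102
… (46 more)
Milton → Sutton → Ash → Elm → Larch → Hollow → Milton: 8+9+15+23+11+12 = 78  ← best
The minimum is 78.
One optimal route: Milton → Sutton → Ash → Elm → Larch → Hollow → Milton (or its reverse).

78 — the shortest possible round trip.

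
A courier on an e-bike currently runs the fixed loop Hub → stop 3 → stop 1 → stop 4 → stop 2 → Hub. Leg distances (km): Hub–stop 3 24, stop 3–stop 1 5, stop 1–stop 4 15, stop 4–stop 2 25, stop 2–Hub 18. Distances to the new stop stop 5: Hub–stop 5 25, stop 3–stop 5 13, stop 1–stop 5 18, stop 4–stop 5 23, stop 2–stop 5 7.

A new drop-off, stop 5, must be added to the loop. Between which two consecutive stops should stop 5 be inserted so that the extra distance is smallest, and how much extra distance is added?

Minimum extra distance: 5 km, inserting stop 5 between stop 4 and stop 2.

Insertion cost between consecutive stops i–j is d(i,stop 5) + d(stop 5,j) − d(i,j):
  between Hub and stop 3: 25 + 13 − 24 = 14
  between stop 3 and stop 1: 13 + 18 − 5 = 26
  between stop 1 and stop 4: 18 + 23 − 15 = 26
  between stop 4 and stop 2: 23 + 7 − 25 = 5
  between stop 2 and Hub: 7 + 25 − 18 = 14
Cheapest insertion is between stop 4 and stop 2, adding 5.
New total = 87 + 5 = 92.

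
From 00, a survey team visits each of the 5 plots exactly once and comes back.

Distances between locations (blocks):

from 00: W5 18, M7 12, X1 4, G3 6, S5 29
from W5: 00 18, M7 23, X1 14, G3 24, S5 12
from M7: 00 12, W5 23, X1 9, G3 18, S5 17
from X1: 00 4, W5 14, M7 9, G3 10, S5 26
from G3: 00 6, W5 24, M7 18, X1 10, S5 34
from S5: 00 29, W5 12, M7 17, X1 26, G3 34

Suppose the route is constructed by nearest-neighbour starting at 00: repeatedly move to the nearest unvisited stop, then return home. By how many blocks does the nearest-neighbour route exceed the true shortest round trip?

The nearest-neighbour route is 1 blocks longer than optimal.

From 00: X1=4, G3=6, M7=12, W5=18, S5=29 → choose X1 (4).
From X1: M7=9, G3=10, W5=14, S5=26 → choose M7 (9).
From M7: S5=17, G3=18, W5=23 → choose S5 (17).
From S5: W5=12, G3=34 → choose W5 (12).
From W5: G3=24 → choose G3 (24).
NN route 00 → X1 → M7 → S5 → W5 → G3 → 00 costs 72.
Optimal: 00 → M7 → S5 → W5 → X1 → G3 → 00 costs 71 (by enumerating all 60 distinct tours).
Excess = 72 − 71 = 1.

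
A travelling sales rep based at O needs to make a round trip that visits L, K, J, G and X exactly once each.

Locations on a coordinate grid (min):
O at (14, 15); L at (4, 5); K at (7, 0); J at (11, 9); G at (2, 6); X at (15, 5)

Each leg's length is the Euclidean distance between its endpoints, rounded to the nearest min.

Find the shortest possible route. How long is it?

Minimum total distance: 43 min.

O-L-K-J-G-X-O: 14+6+10+9+13+10 = 62
O-L-K-J-X-G-O: 14+6+10+6+13+15 = 64
O-L-K-G-J-X-O: 14+6+8+9+6+10 = 53
O-L-K-G-X-J-O: 14+6+8+13+6+7 = 54
O-L-K-X-J-G-O: 14+6+9+6+9+15 = 59
O-L-K-X-G-J-O: 14+6+9+13+9+7 = 58
O-L-J-K-G-X-O: 14+8+10+8+13+10 = 63
O-L-J-K-X-G-O: 14+8+10+9+13+15 = 69
O-L-J-G-K-X-O: 14+8+9+8+9+10 = 58
O-L-J-G-X-K-O: 14+8+9+13+9+17 = 70
O-L-J-X-K-G-O: 14+8+6+9+8+15 = 60
O-L-J-X-G-K-O: 14+8+6+13+8+17 = 66
O-L-G-K-J-X-O: 14+2+8+10+6+10 = 50
O-L-G-K-X-J-O: 14+2+8+9+6+7 = 46
… (46 more)
O-J-G-L-K-X-O: 7+9+2+6+9+10 = 43  ← best
The minimum is 43.
One optimal route: O → J → G → L → K → X → O (or its reverse).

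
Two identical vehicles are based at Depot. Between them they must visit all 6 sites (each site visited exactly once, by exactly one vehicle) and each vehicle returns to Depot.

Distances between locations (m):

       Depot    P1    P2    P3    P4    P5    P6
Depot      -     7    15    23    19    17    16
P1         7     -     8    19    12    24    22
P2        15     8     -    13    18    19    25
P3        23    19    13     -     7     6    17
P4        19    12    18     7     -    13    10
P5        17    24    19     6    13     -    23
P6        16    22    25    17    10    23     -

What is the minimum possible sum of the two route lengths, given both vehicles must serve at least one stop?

There are 2^5 − 1 = 31 ways to divide the 6 stops into two non-empty groups. For each, the best each vehicle can do is its own shortest tour through its group:
  {P1} + {P2, P3, P4, P5, P6}: 14 + 73 = 87
  {P2} + {P1, P3, P4, P5, P6}: 30 + 69 = 99
  {P1, P2} + {P3, P4, P5, P6}: 30 + 56 = 86
  {P3} + {P1, P2, P4, P5, P6}: 46 + 73 = 119
  {P1, P3} + {P2, P4, P5, P6}: 49 + 73 = 122
  {P2, P3} + {P1, P4, P5, P6}: 51 + 69 = 120
  … (31 splits in total)
Best: vehicle 1 Depot → P1 → P2 → Depot = 30; vehicle 2 Depot → P5 → P3 → P4 → P6 → Depot = 56; combined 86.

86 m — the smallest possible combined total.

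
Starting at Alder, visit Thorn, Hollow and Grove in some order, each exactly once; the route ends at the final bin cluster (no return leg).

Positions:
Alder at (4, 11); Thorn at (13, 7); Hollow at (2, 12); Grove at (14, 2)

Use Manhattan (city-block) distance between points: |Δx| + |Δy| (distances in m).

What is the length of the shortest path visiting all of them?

Minimum one-way distance = 25 m.

There are 3! = 6 possible orderings.
Alder→Thorn→Hollow→Grove: 13+16+22 = 51
Alder→Thorn→Grove→Hollow: 13+6+22 = 41
Alder→Hollow→Thorn→Grove: 3+16+6 = 25
Alder→Hollow→Grove→Thorn: 3+22+6 = 31
Alder→Grove→Thorn→Hollow: 19+6+16 = 41
Alder→Grove→Hollow→Thorn: 19+22+16 = 57
The minimum is 25.
One shortest path: Alder → Hollow → Thorn → Grove.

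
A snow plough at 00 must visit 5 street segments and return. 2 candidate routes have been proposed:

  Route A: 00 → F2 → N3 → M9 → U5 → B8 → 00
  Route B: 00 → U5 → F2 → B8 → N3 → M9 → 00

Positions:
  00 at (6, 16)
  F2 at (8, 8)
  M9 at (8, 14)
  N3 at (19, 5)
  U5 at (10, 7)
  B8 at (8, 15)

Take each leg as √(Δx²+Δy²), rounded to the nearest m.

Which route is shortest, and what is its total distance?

Route A: 8 + 11 + 14 + 7 + 8 + 2 = 50
Route B: 10 + 2 + 7 + 15 + 14 + 3 = 51

50 m — Route A is the shortest.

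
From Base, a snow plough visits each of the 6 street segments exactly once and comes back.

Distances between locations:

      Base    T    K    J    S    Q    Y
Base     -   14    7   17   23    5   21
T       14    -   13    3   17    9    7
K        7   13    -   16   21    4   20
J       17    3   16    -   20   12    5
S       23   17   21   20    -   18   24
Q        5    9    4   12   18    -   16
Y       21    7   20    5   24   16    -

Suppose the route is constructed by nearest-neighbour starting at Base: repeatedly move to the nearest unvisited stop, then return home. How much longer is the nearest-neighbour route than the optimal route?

The nearest-neighbour route is 3 longer than optimal.

Base: Q=5, K=7, T=14, J=17, Y=21, S=23 ⇒ Q
Q: K=4, T=9, J=12, Y=16, S=18 ⇒ K
K: T=13, J=16, Y=20, S=21 ⇒ T
T: J=3, Y=7, S=17 ⇒ J
J: Y=5, S=20 ⇒ Y
Y: S=24 ⇒ S
NN route Base → Q → K → T → J → Y → S → Base costs 77.
Optimal: Base → K → S → T → J → Y → Q → Base costs 74 (by enumerating all 360 distinct tours).
Excess = 77 − 74 = 3.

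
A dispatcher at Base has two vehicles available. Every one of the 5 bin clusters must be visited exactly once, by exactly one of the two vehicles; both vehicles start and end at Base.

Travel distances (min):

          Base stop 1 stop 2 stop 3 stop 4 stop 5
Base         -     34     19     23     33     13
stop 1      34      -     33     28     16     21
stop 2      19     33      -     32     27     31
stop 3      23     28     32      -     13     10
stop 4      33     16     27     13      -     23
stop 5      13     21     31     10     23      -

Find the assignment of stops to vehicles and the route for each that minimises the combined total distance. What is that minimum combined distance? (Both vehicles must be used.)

124 min — the smallest possible combined total.

Check every non-empty split of the stops between the two vehicles; for each half take its own optimal tour:
  {stop 1} + {stop 2, stop 3, stop 4, stop 5}: 68 + 82 = 150
  {stop 2} + {stop 1, stop 3, stop 4, stop 5}: 38 + 86 = 124
  {stop 1, stop 2} + {stop 3, stop 4, stop 5}: 86 + 69 = 155
  {stop 3} + {stop 1, stop 2, stop 4, stop 5}: 46 + 96 = 142
  {stop 1, stop 3} + {stop 2, stop 4, stop 5}: 85 + 82 = 167
  {stop 2, stop 3} + {stop 1, stop 4, stop 5}: 74 + 83 = 157
  … (15 splits in total)
Best: vehicle 1 Base → stop 2 → Base = 38; vehicle 2 Base → stop 1 → stop 4 → stop 3 → stop 5 → Base = 86; combined 124.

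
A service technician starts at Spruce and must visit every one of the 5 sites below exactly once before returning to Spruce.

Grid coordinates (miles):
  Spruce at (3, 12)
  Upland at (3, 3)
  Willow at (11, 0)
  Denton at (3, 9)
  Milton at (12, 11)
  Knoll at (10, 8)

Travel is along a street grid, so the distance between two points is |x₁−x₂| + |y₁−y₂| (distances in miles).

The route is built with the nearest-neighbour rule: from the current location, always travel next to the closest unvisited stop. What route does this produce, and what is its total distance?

At Spruce the remaining stops are Denton 3, Upland 9, Milton 10, Knoll 11, Willow 20; go to Denton.
At Denton the remaining stops are Upland 6, Knoll 8, Milton 11, Willow 17; go to Upland.
At Upland the remaining stops are Willow 11, Knoll 12, Milton 17; go to Willow.
At Willow the remaining stops are Knoll 9, Milton 12; go to Knoll.
At Knoll the remaining stops are Milton 5; go to Milton.
Return Milton→Spruce: 10.
Total = 3 + 6 + 11 + 9 + 5 + 10 = 44.

Total distance 44 miles via the nearest-neighbour route Spruce → Denton → Upland → Willow → Knoll → Milton → Spruce.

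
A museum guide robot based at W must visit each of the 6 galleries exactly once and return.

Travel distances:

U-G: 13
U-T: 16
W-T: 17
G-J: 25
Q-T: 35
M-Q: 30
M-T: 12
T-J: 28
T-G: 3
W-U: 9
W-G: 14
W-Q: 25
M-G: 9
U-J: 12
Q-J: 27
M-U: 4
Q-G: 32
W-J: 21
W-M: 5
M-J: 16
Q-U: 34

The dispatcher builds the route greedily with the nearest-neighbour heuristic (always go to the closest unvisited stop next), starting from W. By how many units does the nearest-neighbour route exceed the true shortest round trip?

From W: M=5, U=9, G=14, T=17, J=21, Q=25 → choose M (5).
From M: U=4, G=9, T=12, J=16, Q=30 → choose U (4).
From U: J=12, G=13, T=16, Q=34 → choose J (12).
From J: G=25, Q=27, T=28 → choose G (25).
From G: T=3, Q=32 → choose T (3).
From T: Q=35 → choose Q (35).
NN route W → M → U → J → G → T → Q → W costs 109.
Optimal: W → M → T → G → U → J → Q → W costs 97 (by enumerating all 360 distinct tours).
Excess = 109 − 97 = 12.

The nearest-neighbour route is 12 longer than optimal.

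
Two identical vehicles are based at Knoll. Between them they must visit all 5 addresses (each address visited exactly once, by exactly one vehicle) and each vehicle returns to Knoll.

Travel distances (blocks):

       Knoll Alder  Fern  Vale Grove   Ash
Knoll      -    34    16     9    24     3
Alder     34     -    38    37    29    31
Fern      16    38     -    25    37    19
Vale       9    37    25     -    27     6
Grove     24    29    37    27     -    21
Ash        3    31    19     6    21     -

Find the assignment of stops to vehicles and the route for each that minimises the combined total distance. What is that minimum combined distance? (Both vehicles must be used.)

Check every non-empty split of the stops between the two vehicles; for each half take its own optimal tour:
  {Alder} + {Fern, Vale, Grove, Ash}: 68 + 89 = 157
  {Fern} + {Alder, Vale, Grove, Ash}: 32 + 99 = 131
  {Alder, Fern} + {Vale, Grove, Ash}: 88 + 60 = 148
  {Vale} + {Alder, Fern, Grove, Ash}: 18 + 107 = 125
  {Alder, Vale} + {Fern, Grove, Ash}: 80 + 77 = 157
  {Fern, Vale} + {Alder, Grove, Ash}: 50 + 87 = 137
  … (15 splits in total)
Best: vehicle 1 Knoll → Vale → Knoll = 18; vehicle 2 Knoll → Fern → Alder → Grove → Ash → Knoll = 107; combined 125.

125 blocks — the smallest possible combined total.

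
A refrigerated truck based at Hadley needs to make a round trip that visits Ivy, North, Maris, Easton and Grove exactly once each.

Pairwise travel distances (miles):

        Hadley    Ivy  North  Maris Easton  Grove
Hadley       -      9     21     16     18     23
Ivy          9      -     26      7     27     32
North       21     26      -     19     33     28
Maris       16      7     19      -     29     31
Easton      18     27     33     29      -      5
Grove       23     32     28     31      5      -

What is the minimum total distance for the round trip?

Shortest round trip = 86 miles.

Hadley → Ivy → North → Maris → Easton → Grove → Hadley: 9+26+19+29+5+23 = 111
Hadley → Ivy → North → Maris → Grove → Easton → Hadley: 9+26+19+31+5+18 = 108
Hadley → Ivy → North → Easton → Maris → Grove → Hadley: 9+26+33+29+31+23 = 151
Hadley → Ivy → North → Easton → Grove → Maris → Hadley: 9+26+33+5+31+16 = 120
Hadley → Ivy → North → Grove → Maris → Easton → Hadley: 9+26+28+31+29+18 = 141
Hadley → Ivy → North → Grove → Easton → Maris → Hadley: 9+26+28+5+29+16 = 113
Hadley → Ivy → Maris → North → Easton → Grove → Hadley: 9+7+19+33+5+23 = 96
Hadley → Ivy → Maris → North → Grove → Easton → Hadley: 9+7+19+28+5+18 = 86
Hadley → Ivy → Maris → Easton → North → Grove → Hadley: 9+7+29+33+28+23 = 129
Hadley → Ivy → Maris → Easton → Grove → North → Hadley: 9+7+29+5+28+21 = 99
Hadley → Ivy → Maris → Grove → North → Easton → Hadley: 9+7+31+28+33+18 = 126
Hadley → Ivy → Maris → Grove → Easton → North → Hadley: 9+7+31+5+33+21 = 106
Hadley → Ivy → Easton → North → Maris → Grove → Hadley: 9+27+33+19+31+23 = 142
Hadley → Ivy → Easton → North → Grove → Maris → Hadley: 9+27+33+28+31+16 = 144
… (46 more)
The minimum is 86.
One optimal route: Hadley → Ivy → Maris → North → Grove → Easton → Hadley (or its reverse).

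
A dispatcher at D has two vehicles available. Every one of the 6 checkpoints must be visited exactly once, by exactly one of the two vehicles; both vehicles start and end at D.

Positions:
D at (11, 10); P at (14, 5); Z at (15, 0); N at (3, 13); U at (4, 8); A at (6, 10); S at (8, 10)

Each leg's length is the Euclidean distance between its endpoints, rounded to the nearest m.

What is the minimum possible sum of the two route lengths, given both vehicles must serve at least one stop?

Check every non-empty split of the stops between the two vehicles; for each half take its own optimal tour:
  {P} + {Z, N, U, A, S}: 12 + 39 = 51
  {Z} + {P, N, U, A, S}: 22 + 30 = 52
  {P, Z} + {N, U, A, S}: 22 + 21 = 43
  {N} + {P, Z, U, A, S}: 18 + 33 = 51
  {P, N} + {Z, U, A, S}: 29 + 33 = 62
  {Z, N} + {P, U, A, S}: 38 + 24 = 62
  … (31 splits in total)
Best: vehicle 1 D → P → Z → D = 22; vehicle 2 D → U → N → A → S → D = 21; combined 43.

43 m — the smallest possible combined total.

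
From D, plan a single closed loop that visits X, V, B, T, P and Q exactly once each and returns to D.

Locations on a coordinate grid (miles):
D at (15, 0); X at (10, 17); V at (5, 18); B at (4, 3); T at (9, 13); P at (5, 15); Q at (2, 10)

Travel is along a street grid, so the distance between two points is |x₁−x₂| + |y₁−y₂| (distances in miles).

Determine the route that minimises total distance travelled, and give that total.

64 miles — the shortest possible round trip.

There are 360 distinct closed tours to check (reversals are equivalent).
D→X→V→B→T→P→Q→D: 22+6+16+15+6+8+23 = 96
D→X→V→B→T→Q→P→D: 22+6+16+15+10+8+25 = 102
D→X→V→B→P→T→Q→D: 22+6+16+13+6+10+23 = 96
D→X→V→B→P→Q→T→D: 22+6+16+13+8+10+19 = 94
D→X→V→B→Q→T→P→D: 22+6+16+9+10+6+25 = 94
D→X→V→B→Q→P→T→D: 22+6+16+9+8+6+19 = 86
D→X→V→T→B→P→Q→D: 22+6+9+15+13+8+23 = 96
D→X→V→T→B→Q→P→D: 22+6+9+15+9+8+25 = 94
… (352 more)
D→B→Q→P→V→X→T→D: 14+9+8+3+6+5+19 = 64  ← best
The minimum is 64.
One optimal route: D → B → Q → P → V → X → T → D (or its reverse).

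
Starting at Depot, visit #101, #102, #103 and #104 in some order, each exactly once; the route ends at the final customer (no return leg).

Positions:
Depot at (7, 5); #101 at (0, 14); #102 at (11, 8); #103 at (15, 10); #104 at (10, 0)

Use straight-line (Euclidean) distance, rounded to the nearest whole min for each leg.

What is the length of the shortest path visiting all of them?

There are 4! = 24 possible orderings.
Depot - #101 - #102 - #103 - #104: 11+13+4+11 = 39
Depot - #101 - #102 - #104 - #103: 11+13+8+11 = 43
Depot - #101 - #103 - #102 - #104: 11+16+4+8 = 39
Depot - #101 - #103 - #104 - #102: 11+16+11+8 = 46
Depot - #101 - #104 - #102 - #103: 11+17+8+4 = 40
Depot - #101 - #104 - #103 - #102: 11+17+11+4 = 43
Depot - #102 - #101 - #103 - #104: 5+13+16+11 = 45
Depot - #102 - #101 - #104 - #103: 5+13+17+11 = 46
Depot - #102 - #103 - #101 - #104: 5+4+16+17 = 42
Depot - #102 - #103 - #104 - #101: 5+4+11+17 = 37
Depot - #102 - #104 - #101 - #103: 5+8+17+16 = 46
Depot - #102 - #104 - #103 - #101: 5+8+11+16 = 40
Depot - #103 - #101 - #102 - #104: 9+16+13+8 = 46
Depot - #103 - #101 - #104 - #102: 9+16+17+8 = 50
… (10 more)
Depot - #104 - #102 - #103 - #101: 6+8+4+16 = 34  ← best
The minimum is 34.
One shortest path: Depot → #104 → #102 → #103 → #101.

Shortest open route: 34 min.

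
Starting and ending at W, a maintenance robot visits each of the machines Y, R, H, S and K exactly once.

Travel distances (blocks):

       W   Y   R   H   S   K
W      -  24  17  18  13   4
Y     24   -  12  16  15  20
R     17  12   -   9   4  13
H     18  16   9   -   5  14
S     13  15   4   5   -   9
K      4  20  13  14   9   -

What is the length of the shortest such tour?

W→Y→R→H→S→K→W: 24+12+9+5+9+4 = 63
W→Y→R→H→K→S→W: 24+12+9+14+9+13 = 81
W→Y→R→S→H→K→W: 24+12+4+5+14+4 = 63
W→Y→R→S→K→H→W: 24+12+4+9+14+18 = 81
W→Y→R→K→H→S→W: 24+12+13+14+5+13 = 81
W→Y→R→K→S→H→W: 24+12+13+9+5+18 = 81
W→Y→H→R→S→K→W: 24+16+9+4+9+4 = 66
W→Y→H→R→K→S→W: 24+16+9+13+9+13 = 84
W→Y→H→S→R→K→W: 24+16+5+4+13+4 = 66
W→Y→H→S→K→R→W: 24+16+5+9+13+17 = 84
W→Y→H→K→R→S→W: 24+16+14+13+4+13 = 84
W→Y→H→K→S→R→W: 24+16+14+9+4+17 = 84
W→Y→S→R→H→K→W: 24+15+4+9+14+4 = 70
W→Y→S→R→K→H→W: 24+15+4+13+14+18 = 88
… (46 more)
The minimum is 63.
One optimal route: W → Y → R → H → S → K → W (or its reverse).

Shortest round trip = 63 blocks.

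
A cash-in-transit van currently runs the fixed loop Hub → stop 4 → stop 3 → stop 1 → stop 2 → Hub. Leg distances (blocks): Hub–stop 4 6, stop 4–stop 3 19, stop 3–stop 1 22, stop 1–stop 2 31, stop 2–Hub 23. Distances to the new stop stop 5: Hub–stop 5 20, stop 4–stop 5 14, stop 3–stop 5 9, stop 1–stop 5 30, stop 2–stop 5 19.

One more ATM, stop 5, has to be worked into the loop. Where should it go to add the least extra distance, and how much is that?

Adding 4 blocks by placing stop 5 on the stop 4–stop 3 leg.

Insertion cost between consecutive stops i–j is d(i,stop 5) + d(stop 5,j) − d(i,j):
  between Hub and stop 4: 20 + 14 − 6 = 28
  between stop 4 and stop 3: 14 + 9 − 19 = 4
  between stop 3 and stop 1: 9 + 30 − 22 = 17
  between stop 1 and stop 2: 30 + 19 − 31 = 18
  between stop 2 and Hub: 19 + 20 − 23 = 16
Cheapest insertion is between stop 4 and stop 3, adding 4.
New total = 101 + 4 = 105.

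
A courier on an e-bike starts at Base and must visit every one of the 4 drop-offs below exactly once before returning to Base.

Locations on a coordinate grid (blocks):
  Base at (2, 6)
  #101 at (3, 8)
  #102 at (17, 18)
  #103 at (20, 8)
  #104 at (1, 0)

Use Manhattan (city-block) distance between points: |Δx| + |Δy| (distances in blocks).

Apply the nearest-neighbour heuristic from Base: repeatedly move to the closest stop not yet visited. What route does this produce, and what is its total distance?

Total distance 80 blocks via the nearest-neighbour route Base → #101 → #104 → #103 → #102 → Base.

At Base the remaining stops are #101 3, #104 7, #103 20, #102 27; go to #101.
At #101 the remaining stops are #104 10, #103 17, #102 24; go to #104.
At #104 the remaining stops are #103 27, #102 34; go to #103.
At #103 the remaining stops are #102 13; go to #102.
Return #102→Base: 27.
Total = 3 + 10 + 27 + 13 + 27 = 80.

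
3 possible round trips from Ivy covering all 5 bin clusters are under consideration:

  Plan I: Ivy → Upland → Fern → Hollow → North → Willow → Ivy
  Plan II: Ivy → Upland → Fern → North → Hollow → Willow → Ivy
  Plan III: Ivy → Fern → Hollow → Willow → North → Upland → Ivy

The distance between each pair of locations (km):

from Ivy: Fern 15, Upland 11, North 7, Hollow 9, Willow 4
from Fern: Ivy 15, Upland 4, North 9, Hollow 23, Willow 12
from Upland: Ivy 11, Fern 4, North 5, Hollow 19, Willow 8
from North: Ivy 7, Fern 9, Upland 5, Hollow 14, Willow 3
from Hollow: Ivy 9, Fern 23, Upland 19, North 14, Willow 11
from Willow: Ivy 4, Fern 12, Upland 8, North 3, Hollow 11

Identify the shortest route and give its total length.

Plan I: 11 + 4 + 23 + 14 + 3 + 4 = 59
Plan II: 11 + 4 + 9 + 14 + 11 + 4 = 53
Plan III: 15 + 23 + 11 + 3 + 5 + 11 = 68

Shortest is Plan II, total 53 km.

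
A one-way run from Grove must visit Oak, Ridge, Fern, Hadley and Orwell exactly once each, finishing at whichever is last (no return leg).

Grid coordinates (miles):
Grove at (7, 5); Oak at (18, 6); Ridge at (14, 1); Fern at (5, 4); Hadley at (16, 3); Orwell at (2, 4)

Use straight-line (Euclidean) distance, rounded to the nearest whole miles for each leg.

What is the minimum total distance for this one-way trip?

Minimum one-way distance = 24 miles.

There are 5! = 120 possible orderings.
Grove - Oak - Ridge - Fern - Hadley - Orwell: 11+6+9+11+14 = 51
Grove - Oak - Ridge - Fern - Orwell - Hadley: 11+6+9+3+14 = 43
Grove - Oak - Ridge - Hadley - Fern - Orwell: 11+6+3+11+3 = 34
Grove - Oak - Ridge - Hadley - Orwell - Fern: 11+6+3+14+3 = 37
Grove - Oak - Ridge - Orwell - Fern - Hadley: 11+6+12+3+11 = 43
Grove - Oak - Ridge - Orwell - Hadley - Fern: 11+6+12+14+11 = 54
Grove - Oak - Fern - Ridge - Hadley - Orwell: 11+13+9+3+14 = 50
Grove - Oak - Fern - Ridge - Orwell - Hadley: 11+13+9+12+14 = 59
Grove - Oak - Fern - Hadley - Ridge - Orwell: 11+13+11+3+12 = 50
Grove - Oak - Fern - Hadley - Orwell - Ridge: 11+13+11+14+12 = 61
Grove - Oak - Fern - Orwell - Ridge - Hadley: 11+13+3+12+3 = 42
Grove - Oak - Fern - Orwell - Hadley - Ridge: 11+13+3+14+3 = 44
Grove - Oak - Hadley - Ridge - Fern - Orwell: 11+4+3+9+3 = 30
Grove - Oak - Hadley - Ridge - Orwell - Fern: 11+4+3+12+3 = 33
… (106 more)
Grove - Fern - Orwell - Ridge - Hadley - Oak: 2+3+12+3+4 = 24  ← best
The minimum is 24.
One shortest path: Grove → Fern → Orwell → Ridge → Hadley → Oak.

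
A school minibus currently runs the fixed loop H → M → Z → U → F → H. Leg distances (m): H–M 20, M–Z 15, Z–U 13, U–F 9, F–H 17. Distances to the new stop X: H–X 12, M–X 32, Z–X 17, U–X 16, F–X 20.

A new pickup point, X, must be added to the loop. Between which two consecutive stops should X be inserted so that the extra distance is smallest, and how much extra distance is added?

Insertion cost between consecutive stops i–j is d(i,X) + d(X,j) − d(i,j):
  between H and M: 12 + 32 − 20 = 24
  between M and Z: 32 + 17 − 15 = 34
  between Z and U: 17 + 16 − 13 = 20
  between U and F: 16 + 20 − 9 = 27
  between F and H: 20 + 12 − 17 = 15
Cheapest insertion is between F and H, adding 15.
New total = 74 + 15 = 89.

Minimum extra distance: 15 m, inserting X between F and H.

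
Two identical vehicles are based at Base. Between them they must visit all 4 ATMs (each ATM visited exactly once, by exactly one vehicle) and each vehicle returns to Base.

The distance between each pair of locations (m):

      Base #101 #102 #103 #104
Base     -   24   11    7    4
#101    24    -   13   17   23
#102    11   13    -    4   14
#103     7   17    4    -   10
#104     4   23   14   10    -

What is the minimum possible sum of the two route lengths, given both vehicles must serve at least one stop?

Minimum combined distance: 56 m.

Check every non-empty split of the stops between the two vehicles; for each half take its own optimal tour:
  {#101} + {#102, #103, #104}: 48 + 29 = 77
  {#102} + {#101, #103, #104}: 22 + 51 = 73
  {#101, #102} + {#103, #104}: 48 + 21 = 69
  {#103} + {#101, #102, #104}: 14 + 51 = 65
  {#101, #103} + {#102, #104}: 48 + 29 = 77
  {#102, #103} + {#101, #104}: 22 + 51 = 73
  … (7 splits in total)
  {#101, #102, #103} + {#104}: 48 + 8 = 56  ← best
Best: vehicle 1 Base → #101 → #102 → #103 → Base = 48; vehicle 2 Base → #104 → Base = 8; combined 56.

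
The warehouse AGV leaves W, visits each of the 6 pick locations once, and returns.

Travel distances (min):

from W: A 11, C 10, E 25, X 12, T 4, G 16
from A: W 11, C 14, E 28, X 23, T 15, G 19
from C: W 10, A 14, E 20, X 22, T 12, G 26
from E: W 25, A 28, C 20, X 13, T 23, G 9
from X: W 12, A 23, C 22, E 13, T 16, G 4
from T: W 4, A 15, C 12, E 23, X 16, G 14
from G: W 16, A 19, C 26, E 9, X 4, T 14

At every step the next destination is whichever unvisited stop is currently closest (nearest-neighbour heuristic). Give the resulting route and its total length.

At W the remaining stops are T 4, C 10, A 11, X 12, G 16, E 25; go to T.
At T the remaining stops are C 12, G 14, A 15, X 16, E 23; go to C.
At C the remaining stops are A 14, E 20, X 22, G 26; go to A.
At A the remaining stops are G 19, X 23, E 28; go to G.
At G the remaining stops are X 4, E 9; go to X.
At X the remaining stops are E 13; go to E.
Return E→W: 25.
Total = 4 + 12 + 14 + 19 + 4 + 13 + 25 = 91.

91 min along W → T → C → A → G → X → E → W.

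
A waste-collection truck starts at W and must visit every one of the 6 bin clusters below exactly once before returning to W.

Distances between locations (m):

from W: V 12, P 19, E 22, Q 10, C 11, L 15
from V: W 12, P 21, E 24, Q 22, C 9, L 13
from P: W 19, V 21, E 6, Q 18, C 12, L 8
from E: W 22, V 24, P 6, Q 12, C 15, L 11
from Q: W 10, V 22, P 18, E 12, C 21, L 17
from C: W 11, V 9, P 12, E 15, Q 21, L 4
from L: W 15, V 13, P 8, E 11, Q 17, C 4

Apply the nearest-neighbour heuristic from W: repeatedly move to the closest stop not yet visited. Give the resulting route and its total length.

61 m along W → Q → E → P → L → C → V → W.

W → [Q:10 / C:11 / V:12 / L:15 / P:19 / E:22] → Q (10)
Q → [E:12 / L:17 / P:18 / C:21 / V:22] → E (12)
E → [P:6 / L:11 / C:15 / V:24] → P (6)
P → [L:8 / C:12 / V:21] → L (8)
L → [C:4 / V:13] → C (4)
C → [V:9] → V (9)
Return V→W: 12.
Total = 10 + 12 + 6 + 8 + 4 + 9 + 12 = 61.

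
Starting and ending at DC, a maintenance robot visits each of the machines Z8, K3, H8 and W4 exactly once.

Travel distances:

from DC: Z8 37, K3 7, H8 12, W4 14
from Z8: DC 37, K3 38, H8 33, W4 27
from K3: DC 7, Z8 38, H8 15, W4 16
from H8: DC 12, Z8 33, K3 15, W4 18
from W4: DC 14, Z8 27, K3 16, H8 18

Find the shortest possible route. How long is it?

Minimum total distance: 95.

With 4 stops there are 4!/2 = 12 distinct round trips (a route and its reverse cost the same).
DC → Z8 → K3 → H8 → W4 → DC: 37+38+15+18+14 = 122
DC → Z8 → K3 → W4 → H8 → DC: 37+38+16+18+12 = 121
DC → Z8 → H8 → K3 → W4 → DC: 37+33+15+16+14 = 115
DC → Z8 → H8 → W4 → K3 → DC: 37+33+18+16+7 = 111
DC → Z8 → W4 → K3 → H8 → DC: 37+27+16+15+12 = 107
DC → Z8 → W4 → H8 → K3 → DC: 37+27+18+15+7 = 104
DC → K3 → Z8 → H8 → W4 → DC: 7+38+33+18+14 = 110
DC → K3 → Z8 → W4 → H8 → DC: 7+38+27+18+12 = 102
DC → K3 → H8 → Z8 → W4 → DC: 7+15+33+27+14 = 96
DC → K3 → W4 → Z8 → H8 → DC: 7+16+27+33+12 = 95
DC → H8 → Z8 → K3 → W4 → DC: 12+33+38+16+14 = 113
DC → H8 → K3 → Z8 → W4 → DC: 12+15+38+27+14 = 106
The minimum is 95.
One optimal route: DC → K3 → W4 → Z8 → H8 → DC (or its reverse).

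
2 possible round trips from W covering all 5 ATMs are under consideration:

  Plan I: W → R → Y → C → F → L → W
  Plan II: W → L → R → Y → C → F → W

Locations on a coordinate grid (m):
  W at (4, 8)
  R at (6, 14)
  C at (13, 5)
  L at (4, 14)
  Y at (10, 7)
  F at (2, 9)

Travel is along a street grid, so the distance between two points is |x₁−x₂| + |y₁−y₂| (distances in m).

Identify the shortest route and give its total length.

Plan I: 8 + 11 + 5 + 15 + 7 + 6 = 52
Plan II: 6 + 2 + 11 + 5 + 15 + 3 = 42

42 m — Plan II is the shortest.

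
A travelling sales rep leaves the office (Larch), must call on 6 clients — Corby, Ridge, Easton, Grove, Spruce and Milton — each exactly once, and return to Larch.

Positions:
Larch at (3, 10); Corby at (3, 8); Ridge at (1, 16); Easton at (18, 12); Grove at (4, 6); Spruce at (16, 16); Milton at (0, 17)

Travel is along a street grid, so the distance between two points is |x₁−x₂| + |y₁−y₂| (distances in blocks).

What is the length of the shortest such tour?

Larch - Corby - Ridge - Easton - Grove - Spruce - Milton - Larch: 2+10+21+20+22+17+10 = 102
Larch - Corby - Ridge - Easton - Grove - Milton - Spruce - Larch: 2+10+21+20+15+17+19 = 104
Larch - Corby - Ridge - Easton - Spruce - Grove - Milton - Larch: 2+10+21+6+22+15+10 = 86
Larch - Corby - Ridge - Easton - Spruce - Milton - Grove - Larch: 2+10+21+6+17+15+5 = 76
Larch - Corby - Ridge - Easton - Milton - Grove - Spruce - Larch: 2+10+21+23+15+22+19 = 112
Larch - Corby - Ridge - Easton - Milton - Spruce - Grove - Larch: 2+10+21+23+17+22+5 = 100
Larch - Corby - Ridge - Grove - Easton - Spruce - Milton - Larch: 2+10+13+20+6+17+10 = 78
Larch - Corby - Ridge - Grove - Easton - Milton - Spruce - Larch: 2+10+13+20+23+17+19 = 104
… (352 more)
Larch - Corby - Grove - Easton - Spruce - Ridge - Milton - Larch: 2+3+20+6+15+2+10 = 58  ← best
The minimum is 58.
One optimal route: Larch → Corby → Grove → Easton → Spruce → Ridge → Milton → Larch (or its reverse).

58 blocks — the shortest possible round trip.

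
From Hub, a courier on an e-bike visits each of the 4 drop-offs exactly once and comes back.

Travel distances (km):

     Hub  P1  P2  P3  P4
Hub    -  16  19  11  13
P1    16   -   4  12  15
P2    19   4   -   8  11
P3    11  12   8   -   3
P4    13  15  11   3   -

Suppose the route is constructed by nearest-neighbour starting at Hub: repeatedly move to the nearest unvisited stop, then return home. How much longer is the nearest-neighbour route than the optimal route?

1 km longer than the optimal tour.

Hub: P3=11, P4=13, P1=16, P2=19 ⇒ P3
P3: P4=3, P2=8, P1=12 ⇒ P4
P4: P2=11, P1=15 ⇒ P2
P2: P1=4 ⇒ P1
NN route Hub → P3 → P4 → P2 → P1 → Hub costs 45.
Optimal: Hub → P1 → P2 → P3 → P4 → Hub costs 44 (by enumerating all 12 distinct tours).
Excess = 45 − 44 = 1.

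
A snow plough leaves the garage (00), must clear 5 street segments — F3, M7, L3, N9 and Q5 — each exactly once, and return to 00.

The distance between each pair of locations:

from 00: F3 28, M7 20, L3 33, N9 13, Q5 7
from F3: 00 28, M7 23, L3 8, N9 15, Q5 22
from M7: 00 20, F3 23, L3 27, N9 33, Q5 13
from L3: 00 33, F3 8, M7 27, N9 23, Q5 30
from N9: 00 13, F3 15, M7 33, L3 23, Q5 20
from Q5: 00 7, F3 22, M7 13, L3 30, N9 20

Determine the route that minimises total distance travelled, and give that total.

83 — the shortest possible round trip.

00 - F3 - M7 - L3 - N9 - Q5 - 00: 28+23+27+23+20+7 = 128
00 - F3 - M7 - L3 - Q5 - N9 - 00: 28+23+27+30+20+13 = 141
00 - F3 - M7 - N9 - L3 - Q5 - 00: 28+23+33+23+30+7 = 144
00 - F3 - M7 - N9 - Q5 - L3 - 00: 28+23+33+20+30+33 = 167
00 - F3 - M7 - Q5 - L3 - N9 - 00: 28+23+13+30+23+13 = 130
00 - F3 - M7 - Q5 - N9 - L3 - 00: 28+23+13+20+23+33 = 140
00 - F3 - L3 - M7 - N9 - Q5 - 00: 28+8+27+33+20+7 = 123
00 - F3 - L3 - M7 - Q5 - N9 - 00: 28+8+27+13+20+13 = 109
00 - F3 - L3 - N9 - M7 - Q5 - 00: 28+8+23+33+13+7 = 112
00 - F3 - L3 - N9 - Q5 - M7 - 00: 28+8+23+20+13+20 = 112
00 - F3 - L3 - Q5 - M7 - N9 - 00: 28+8+30+13+33+13 = 125
00 - F3 - L3 - Q5 - N9 - M7 - 00: 28+8+30+20+33+20 = 139
00 - F3 - N9 - M7 - L3 - Q5 - 00: 28+15+33+27+30+7 = 140
00 - F3 - N9 - M7 - Q5 - L3 - 00: 28+15+33+13+30+33 = 152
… (46 more)
00 - N9 - F3 - L3 - M7 - Q5 - 00: 13+15+8+27+13+7 = 83  ← best
The minimum is 83.
One optimal route: 00 → N9 → F3 → L3 → M7 → Q5 → 00 (or its reverse).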